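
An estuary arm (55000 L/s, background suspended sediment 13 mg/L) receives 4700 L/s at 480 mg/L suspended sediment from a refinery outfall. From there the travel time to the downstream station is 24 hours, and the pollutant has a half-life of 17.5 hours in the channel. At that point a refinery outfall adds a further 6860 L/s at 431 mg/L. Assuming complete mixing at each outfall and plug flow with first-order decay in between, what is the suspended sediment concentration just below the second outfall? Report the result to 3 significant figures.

Mixed concentration C = ΣQC/ΣQ = (55000·13.00 + 4700·480.0) / 59700 = 2971000/59700 = 49.77 mg/L; combined flow 59700 L/s.
Half-life 17.5 h → k = ln 2 / 17.5 = 0.03961 h⁻¹ = 0.9506 d⁻¹.
After decay, C = 49.77 × e^(−kt) = 49.77 × 0.3865 = 19.23 mg/L.
Second outfall: C = (59700·19.23 + 6860·431.0)/66560 = 61.67 mg/L.

61.7 mg/L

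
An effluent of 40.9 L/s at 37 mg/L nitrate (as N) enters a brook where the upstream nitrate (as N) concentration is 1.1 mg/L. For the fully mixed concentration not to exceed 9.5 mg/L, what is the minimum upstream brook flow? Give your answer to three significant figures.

Set C_mix = 9.5: (Q·1.100 + 40.90·37.00) / (Q + 40.90) = 9.5
→ Q = 40.90·(37.00 − 9.5)/(9.5 − 1.100) = 133.9 L/s.

134 L/s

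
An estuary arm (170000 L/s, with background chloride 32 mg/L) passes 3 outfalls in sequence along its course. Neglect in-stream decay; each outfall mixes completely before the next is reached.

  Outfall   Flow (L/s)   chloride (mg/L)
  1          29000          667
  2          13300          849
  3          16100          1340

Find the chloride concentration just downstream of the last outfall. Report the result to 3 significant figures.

After outfall 1: Q = 170000 + 29000 = 199000 L/s; C = (170000·32.00 + 29000·667.0)/199000 = 124.5 mg/L.
After outfall 2: Q = 199000 + 13300 = 212300 L/s; C = (199000·124.5 + 13300·849.0)/212300 = 169.9 mg/L.
After outfall 3: Q = 212300 + 16100 = 228400 L/s; C = (212300·169.9 + 16100·1340)/228400 = 252.4 mg/L.

252 mg/L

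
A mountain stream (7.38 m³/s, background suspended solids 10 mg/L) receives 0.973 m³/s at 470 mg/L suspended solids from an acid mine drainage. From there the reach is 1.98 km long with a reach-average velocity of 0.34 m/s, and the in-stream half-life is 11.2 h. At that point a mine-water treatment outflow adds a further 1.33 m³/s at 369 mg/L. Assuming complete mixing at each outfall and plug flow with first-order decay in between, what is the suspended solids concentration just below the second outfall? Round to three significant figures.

100 mg/L

Mass balance: C = (7.380·10.00 + 0.9730·470.0) / 8.353 = 531.1/8.353 = 63.58 mg/L; combined flow 8.353 m³/s.
Travel time t = 1.98·1000 / 0.34 = 5824 s = 1.618 h.
Half-life 11.2 h → k = ln 2 / 11.2 = 0.06189 h⁻¹ = 1.485 d⁻¹.
Applying C = C₀e^(−kt): 63.58 × 0.9047 = 57.53 mg/L.
Second outfall: C = (8.353·57.53 + 1.330·369.0)/9.683 = 100.3 mg/L.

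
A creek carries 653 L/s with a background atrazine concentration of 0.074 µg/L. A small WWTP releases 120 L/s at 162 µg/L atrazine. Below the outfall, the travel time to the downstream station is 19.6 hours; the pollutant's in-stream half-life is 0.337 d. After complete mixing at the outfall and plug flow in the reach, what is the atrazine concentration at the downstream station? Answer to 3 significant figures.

4.70 µg/L

Conservation of mass: C = (653.0·0.07400 + 120.0·162.0) / 773.0 = 19490/773.0 = 25.21 µg/L.
Half-life 0.337 d → k = ln 2 / 0.337 = 2.057 d⁻¹.
First-order decay: C = 25.21·exp(−k·t) = 25.21·0.1864 = 4.700 µg/L.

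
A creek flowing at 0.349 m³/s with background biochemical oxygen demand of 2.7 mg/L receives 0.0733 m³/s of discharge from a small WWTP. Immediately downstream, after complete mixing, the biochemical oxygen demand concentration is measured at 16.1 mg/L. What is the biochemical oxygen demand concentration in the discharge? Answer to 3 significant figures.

Mass balance: 0.3490·2.700 + 0.07330·Cₑ = 0.4223·16.10
→ Cₑ = (0.4223·16.10 − 0.3490·2.700) / 0.07330 = 79.90 mg/L.

79.9 mg/L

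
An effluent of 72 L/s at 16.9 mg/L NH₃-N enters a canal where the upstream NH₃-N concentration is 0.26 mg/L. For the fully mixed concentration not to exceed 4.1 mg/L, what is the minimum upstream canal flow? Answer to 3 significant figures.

240 L/s

Set C_mix = 4.1: (Q·0.2600 + 72.00·16.90) / (Q + 72.00) = 4.1
→ Q = 72.00·(16.90 − 4.1)/(4.1 − 0.2600) = 240.0 L/s.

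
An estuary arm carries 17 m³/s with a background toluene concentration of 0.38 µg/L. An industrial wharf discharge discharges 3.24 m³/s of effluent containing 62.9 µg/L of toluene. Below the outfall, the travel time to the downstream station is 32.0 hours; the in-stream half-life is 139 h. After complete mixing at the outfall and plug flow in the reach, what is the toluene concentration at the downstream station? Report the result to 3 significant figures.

8.86 µg/L

Mass balance: C = (17.00·0.3800 + 3.240·62.90) / 20.24 = 210.3/20.24 = 10.39 µg/L.
Half-life 139 h → k = ln 2 / 139 = 0.004987 h⁻¹ = 0.1197 d⁻¹.
Decay over the reach: 10.39·exp(−kt) = 10.39·0.8525 = 8.856 µg/L.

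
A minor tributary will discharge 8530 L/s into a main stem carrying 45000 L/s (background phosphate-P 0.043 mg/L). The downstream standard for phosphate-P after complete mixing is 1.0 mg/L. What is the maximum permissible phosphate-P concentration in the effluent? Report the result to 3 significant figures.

6.05 mg/L

At the limit, (Qr·Cr + Qe·Cₑ)/(Qr + Qe) = 1.0:
Cₑ = (53530·1.0 − 45000·0.04300) / 8530 = 6.049 mg/L.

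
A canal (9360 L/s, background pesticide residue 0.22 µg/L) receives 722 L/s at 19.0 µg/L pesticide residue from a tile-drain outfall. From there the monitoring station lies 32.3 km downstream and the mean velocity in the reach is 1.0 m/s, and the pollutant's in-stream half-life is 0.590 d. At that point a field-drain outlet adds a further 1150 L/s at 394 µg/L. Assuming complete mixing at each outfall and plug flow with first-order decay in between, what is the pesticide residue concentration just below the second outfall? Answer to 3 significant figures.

Mass balance: C = (9360·0.2200 + 722.0·19.00) / 10080 = 15780/10080 = 1.565 µg/L; combined flow 10080 L/s.
Travel time t = 32.3·1000 / 1.0 = 32300 s = 8.972 h.
Half-life 0.590 d → k = ln 2 / 0.590 = 1.175 d⁻¹.
First-order decay: C = 1.565·exp(−k·t) = 1.565·0.6446 = 1.009 µg/L.
Second outfall: C = (10080·1.009 + 1150·394.0)/11230 = 41.25 µg/L.

41.2 µg/L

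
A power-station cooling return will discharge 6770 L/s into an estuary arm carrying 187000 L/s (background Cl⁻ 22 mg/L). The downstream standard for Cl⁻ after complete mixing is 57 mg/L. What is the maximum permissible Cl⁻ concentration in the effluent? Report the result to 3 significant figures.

1020 mg/L

At the limit, (Qr·Cr + Qe·Cₑ)/(Qr + Qe) = 57:
Cₑ = (193800·57 − 187000·22.00) / 6770 = 1024 mg/L.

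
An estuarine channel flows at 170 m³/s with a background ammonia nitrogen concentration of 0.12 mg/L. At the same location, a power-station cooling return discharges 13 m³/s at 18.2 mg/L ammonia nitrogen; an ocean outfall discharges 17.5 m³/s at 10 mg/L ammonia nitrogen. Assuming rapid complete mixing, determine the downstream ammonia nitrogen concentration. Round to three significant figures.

2.15 mg/L

Flow-weighted average: C = (170.0·0.1200 + 13.00·18.20 + 17.50·10.00) / 200.5 = 432.0/200.5 = 2.155 mg/L.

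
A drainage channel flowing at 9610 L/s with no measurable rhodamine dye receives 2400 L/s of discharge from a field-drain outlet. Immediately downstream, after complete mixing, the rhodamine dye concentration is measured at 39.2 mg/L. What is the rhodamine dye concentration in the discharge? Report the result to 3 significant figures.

Mass balance: 9610·0 + 2400·Cₑ = 12010·39.20
→ Cₑ = (12010·39.20 − 9610·0) / 2400 = 196.2 mg/L.

196 mg/L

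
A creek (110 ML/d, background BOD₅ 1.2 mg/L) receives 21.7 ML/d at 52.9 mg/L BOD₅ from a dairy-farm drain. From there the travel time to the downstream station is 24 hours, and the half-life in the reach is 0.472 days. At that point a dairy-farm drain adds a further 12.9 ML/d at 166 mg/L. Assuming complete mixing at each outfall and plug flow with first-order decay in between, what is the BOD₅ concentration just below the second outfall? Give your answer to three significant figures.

Flow-weighted average: C = (110.0·1.200 + 21.70·52.90) / 131.7 = 1280/131.7 = 9.719 mg/L; combined flow 131.7 ML/d.
Half-life 0.472 d → k = ln 2 / 0.472 = 1.469 d⁻¹.
Decay over the reach: 9.719·exp(−kt) = 9.719·0.2303 = 2.238 mg/L.
At the second outfall, C = (131.7·2.238 + 12.90·166.0) / (131.7 + 12.90) = 16.85 mg/L.

16.8 mg/L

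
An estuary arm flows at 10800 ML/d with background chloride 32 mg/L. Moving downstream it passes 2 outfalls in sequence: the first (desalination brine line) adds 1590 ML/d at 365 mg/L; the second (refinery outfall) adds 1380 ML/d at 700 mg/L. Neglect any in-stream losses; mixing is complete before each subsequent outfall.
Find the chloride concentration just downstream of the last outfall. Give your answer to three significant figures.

137 mg/L

After outfall 1: Q = 10800 + 1590 = 12390 ML/d; C = (10800·32.00 + 1590·365.0)/12390 = 74.73 mg/L.
After outfall 2: Q = 12390 + 1380 = 13770 ML/d; C = (12390·74.73 + 1380·700.0)/13770 = 137.4 mg/L.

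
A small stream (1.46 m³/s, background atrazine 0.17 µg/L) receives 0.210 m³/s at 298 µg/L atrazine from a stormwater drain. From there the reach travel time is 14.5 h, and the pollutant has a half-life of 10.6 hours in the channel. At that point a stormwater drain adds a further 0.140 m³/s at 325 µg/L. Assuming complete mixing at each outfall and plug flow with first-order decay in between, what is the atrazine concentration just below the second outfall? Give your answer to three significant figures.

Flow-weighted average: C = (1.460·0.1700 + 0.2100·298.0) / 1.670 = 62.83/1.670 = 37.62 µg/L; combined flow 1.670 m³/s.
Half-life 10.6 h → k = ln 2 / 10.6 = 0.06539 h⁻¹ = 1.569 d⁻¹.
Decay over the reach: 37.62·exp(−kt) = 37.62·0.3874 = 14.58 µg/L.
Second outfall: C = (1.670·14.58 + 0.1400·325.0)/1.810 = 38.59 µg/L.

38.6 µg/L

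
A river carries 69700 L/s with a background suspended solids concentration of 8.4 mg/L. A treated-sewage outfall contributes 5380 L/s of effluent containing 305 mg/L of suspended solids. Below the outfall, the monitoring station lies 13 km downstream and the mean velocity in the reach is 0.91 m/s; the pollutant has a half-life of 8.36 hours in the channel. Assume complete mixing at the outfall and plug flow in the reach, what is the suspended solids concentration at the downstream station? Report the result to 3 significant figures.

After mixing, C = (69700·8.400 + 5380·305.0) / 75080 = 2226000/75080 = 29.65 mg/L.
Travel time t = 13·1000 / 0.91 = 14290 s = 3.968 h.
Half-life 8.36 h → k = ln 2 / 8.36 = 0.08291 h⁻¹ = 1.990 d⁻¹.
After decay, C = 29.65 × e^(−kt) = 29.65 × 0.7196 = 21.34 mg/L.

21.3 mg/L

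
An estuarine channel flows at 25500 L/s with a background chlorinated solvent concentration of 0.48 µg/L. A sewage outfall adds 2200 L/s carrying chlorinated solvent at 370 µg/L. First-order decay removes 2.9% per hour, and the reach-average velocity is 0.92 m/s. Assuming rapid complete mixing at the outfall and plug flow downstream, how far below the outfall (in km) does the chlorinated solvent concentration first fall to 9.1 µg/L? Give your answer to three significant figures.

After mixing, C = (25500·0.4800 + 2200·370.0) / 27700 = 826200/27700 = 29.83 µg/L.
2.9%/h lost → k = −ln(1 − 0.029) = 0.02943 h⁻¹.
Set 29.83·exp(−k·t) = 9.1 → t = ln(29.83/9.1)/k = 145200 s = 40.34 h.
Distance = v·t = 0.92·145200 = 133600 m = 133.6 km.

134 km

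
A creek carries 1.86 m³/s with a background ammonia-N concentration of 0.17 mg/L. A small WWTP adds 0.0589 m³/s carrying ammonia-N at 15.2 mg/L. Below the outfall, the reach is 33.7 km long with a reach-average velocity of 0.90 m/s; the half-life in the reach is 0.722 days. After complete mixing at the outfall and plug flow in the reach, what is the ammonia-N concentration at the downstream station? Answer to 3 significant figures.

0.416 mg/L

Mixed concentration C = ΣQC/ΣQ = (1.860·0.1700 + 0.05890·15.20) / 1.919 = 1.211/1.919 = 0.6313 mg/L.
Travel time t = 33.7·1000 / 0.90 = 37440 s = 10.40 h.
Half-life 0.722 d → k = ln 2 / 0.722 = 0.9600 d⁻¹.
Applying C = C₀e^(−kt): 0.6313 × 0.6596 = 0.4165 mg/L.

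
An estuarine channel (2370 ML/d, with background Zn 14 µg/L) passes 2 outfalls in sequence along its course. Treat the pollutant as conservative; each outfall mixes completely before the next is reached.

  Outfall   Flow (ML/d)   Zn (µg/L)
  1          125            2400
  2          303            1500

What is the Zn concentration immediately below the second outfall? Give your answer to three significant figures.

After outfall 1: Q = 2370 + 125.0 = 2495 ML/d; C = (2370·14.00 + 125.0·2400)/2495 = 133.5 µg/L.
After outfall 2: Q = 2495 + 303.0 = 2798 ML/d; C = (2495·133.5 + 303.0·1500)/2798 = 281.5 µg/L.

282 µg/L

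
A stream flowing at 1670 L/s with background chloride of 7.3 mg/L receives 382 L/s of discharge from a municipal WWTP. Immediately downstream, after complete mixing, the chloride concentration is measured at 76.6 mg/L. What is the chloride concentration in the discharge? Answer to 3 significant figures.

Mass balance: 1670·7.300 + 382.0·Cₑ = 2052·76.60
→ Cₑ = (2052·76.60 − 1670·7.300) / 382.0 = 379.6 mg/L.

380 mg/L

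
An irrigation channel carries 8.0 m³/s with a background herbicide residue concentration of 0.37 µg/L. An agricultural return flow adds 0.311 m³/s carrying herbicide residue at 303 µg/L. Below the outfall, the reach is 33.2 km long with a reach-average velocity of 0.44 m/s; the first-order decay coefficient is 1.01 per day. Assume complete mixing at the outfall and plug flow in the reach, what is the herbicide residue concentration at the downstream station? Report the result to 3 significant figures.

After mixing, C = (8.000·0.3700 + 0.3110·303.0) / 8.311 = 97.19/8.311 = 11.69 µg/L.
Travel time t = 33.2·1000 / 0.44 = 75450 s = 20.96 h.
Decay over the reach: 11.69·exp(−kt) = 11.69·0.4139 = 4.841 µg/L.

4.84 µg/L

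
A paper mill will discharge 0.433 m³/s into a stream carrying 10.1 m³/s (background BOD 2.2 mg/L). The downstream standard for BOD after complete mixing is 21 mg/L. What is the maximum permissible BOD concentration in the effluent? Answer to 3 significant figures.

460 mg/L

At the limit, (Qr·Cr + Qe·Cₑ)/(Qr + Qe) = 21:
Cₑ = (10.53·21 − 10.10·2.200) / 0.4330 = 459.5 mg/L.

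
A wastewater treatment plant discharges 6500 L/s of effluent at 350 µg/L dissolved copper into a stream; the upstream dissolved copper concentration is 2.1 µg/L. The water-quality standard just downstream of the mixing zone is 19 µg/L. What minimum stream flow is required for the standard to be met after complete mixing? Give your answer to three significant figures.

Set C_mix = 19: (Q·2.100 + 6500·350.0) / (Q + 6500) = 19
→ Q = 6500·(350.0 − 19)/(19 − 2.100) = 127300 L/s.

127000 L/s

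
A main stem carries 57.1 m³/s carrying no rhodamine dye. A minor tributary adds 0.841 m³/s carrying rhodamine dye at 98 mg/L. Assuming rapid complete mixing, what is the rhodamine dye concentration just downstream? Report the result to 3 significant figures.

1.42 mg/L

Flow-weighted average: C = (57.10·0 + 0.8410·98.00) / 57.94 = 82.42/57.94 = 1.422 mg/L.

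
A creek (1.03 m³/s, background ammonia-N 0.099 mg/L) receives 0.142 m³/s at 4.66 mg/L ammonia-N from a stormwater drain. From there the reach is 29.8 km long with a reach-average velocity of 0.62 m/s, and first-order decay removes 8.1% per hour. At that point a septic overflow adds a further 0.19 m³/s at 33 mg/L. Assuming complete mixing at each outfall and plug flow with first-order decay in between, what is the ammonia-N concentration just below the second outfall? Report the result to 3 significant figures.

After mixing, C = (1.030·0.09900 + 0.1420·4.660) / 1.172 = 0.7637/1.172 = 0.6516 mg/L; combined flow 1.172 m³/s.
Travel time t = 29.8·1000 / 0.62 = 48060 s = 13.35 h.
8.1%/h lost → k = −ln(1 − 0.081) = 0.08447 h⁻¹.
First-order decay: C = 0.6516·exp(−k·t) = 0.6516·0.3238 = 0.2110 mg/L.
Second outfall: C = (1.172·0.2110 + 0.1900·33.00)/1.362 = 4.785 mg/L.

4.79 mg/L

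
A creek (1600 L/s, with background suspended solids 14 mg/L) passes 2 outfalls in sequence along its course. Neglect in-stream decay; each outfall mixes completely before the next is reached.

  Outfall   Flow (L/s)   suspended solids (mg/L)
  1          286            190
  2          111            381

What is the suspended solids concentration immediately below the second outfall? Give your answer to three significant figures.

59.6 mg/L

Below outfall 1: Q → 1886 L/s, C = (1600·14.00 + 286.0·190.0)/1886 = 40.69 mg/L.
Below outfall 2: Q → 1997 L/s, C = (1886·40.69 + 111.0·381.0)/1997 = 59.60 mg/L.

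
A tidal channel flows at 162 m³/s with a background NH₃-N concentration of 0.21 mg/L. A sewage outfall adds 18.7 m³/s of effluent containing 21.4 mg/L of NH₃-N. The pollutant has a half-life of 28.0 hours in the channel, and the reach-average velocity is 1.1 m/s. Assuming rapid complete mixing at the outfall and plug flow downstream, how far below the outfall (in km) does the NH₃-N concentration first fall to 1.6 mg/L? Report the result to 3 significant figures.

65.1 km

Conservation of mass: C = (162.0·0.2100 + 18.70·21.40) / 180.7 = 434.2/180.7 = 2.403 mg/L.
Half-life 28.0 h → k = ln 2 / 28.0 = 0.02476 h⁻¹ = 0.5941 d⁻¹.
Set 2.403·exp(−k·t) = 1.6 → t = ln(2.403/1.6)/k = 59140 s = 16.43 h.
Distance = v·t = 1.1·59140 = 65050 m = 65.05 km.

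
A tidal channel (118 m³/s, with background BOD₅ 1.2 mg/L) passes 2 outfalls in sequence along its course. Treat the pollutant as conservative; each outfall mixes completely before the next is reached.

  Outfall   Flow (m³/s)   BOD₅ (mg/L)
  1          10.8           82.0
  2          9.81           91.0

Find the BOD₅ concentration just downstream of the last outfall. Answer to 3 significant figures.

Below outfall 1: Q → 128.8 m³/s, C = (118.0·1.200 + 10.80·82.00)/128.8 = 7.975 mg/L.
Below outfall 2: Q → 138.6 m³/s, C = (128.8·7.975 + 9.810·91.00)/138.6 = 13.85 mg/L.

13.9 mg/L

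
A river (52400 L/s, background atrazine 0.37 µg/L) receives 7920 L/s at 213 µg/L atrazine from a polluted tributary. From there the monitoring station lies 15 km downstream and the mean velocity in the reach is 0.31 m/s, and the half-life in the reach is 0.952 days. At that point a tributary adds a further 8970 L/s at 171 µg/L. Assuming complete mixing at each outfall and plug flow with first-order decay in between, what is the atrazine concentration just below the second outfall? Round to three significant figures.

Conservation of mass: C = (52400·0.3700 + 7920·213.0) / 60320 = 1706000/60320 = 28.29 µg/L; combined flow 60320 L/s.
Travel time t = 15·1000 / 0.31 = 48390 s = 13.44 h.
Half-life 0.952 d → k = ln 2 / 0.952 = 0.7281 d⁻¹.
After decay, C = 28.29 × e^(−kt) = 28.29 × 0.6651 = 18.82 µg/L.
At the second outfall, C = (60320·18.82 + 8970·171.0) / (60320 + 8970) = 38.52 µg/L.

38.5 µg/L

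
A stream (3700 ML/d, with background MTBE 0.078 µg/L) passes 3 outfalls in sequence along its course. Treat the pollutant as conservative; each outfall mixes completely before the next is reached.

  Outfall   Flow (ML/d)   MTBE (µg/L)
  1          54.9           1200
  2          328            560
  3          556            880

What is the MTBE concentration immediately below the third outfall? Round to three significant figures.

159 µg/L

Below outfall 1: Q → 3755 ML/d, C = (3700·0.07800 + 54.90·1200)/3755 = 17.62 µg/L.
Below outfall 2: Q → 4083 ML/d, C = (3755·17.62 + 328.0·560.0)/4083 = 61.19 µg/L.
Below outfall 3: Q → 4639 ML/d, C = (4083·61.19 + 556.0·880.0)/4639 = 159.3 µg/L.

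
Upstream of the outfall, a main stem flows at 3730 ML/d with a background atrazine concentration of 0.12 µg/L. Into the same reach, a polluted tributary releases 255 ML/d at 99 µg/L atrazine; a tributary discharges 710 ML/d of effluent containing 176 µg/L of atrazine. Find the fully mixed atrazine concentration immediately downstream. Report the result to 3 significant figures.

Flow-weighted average: C = (3730·0.1200 + 255.0·99.00 + 710.0·176.0) / 4695 = 150700/4695 = 32.09 µg/L.

32.1 µg/L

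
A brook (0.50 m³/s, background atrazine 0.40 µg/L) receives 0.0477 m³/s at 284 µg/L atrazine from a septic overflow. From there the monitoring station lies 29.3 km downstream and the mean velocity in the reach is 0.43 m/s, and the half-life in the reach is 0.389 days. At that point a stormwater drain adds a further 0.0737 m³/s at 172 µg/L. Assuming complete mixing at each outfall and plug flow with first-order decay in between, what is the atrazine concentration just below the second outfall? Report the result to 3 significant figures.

25.8 µg/L

Flow-weighted average: C = (0.5000·0.4000 + 0.04770·284.0) / 0.5477 = 13.75/0.5477 = 25.10 µg/L; combined flow 0.5477 m³/s.
Travel time t = 29.3·1000 / 0.43 = 68140 s = 18.93 h.
Half-life 0.389 d → k = ln 2 / 0.389 = 1.782 d⁻¹.
Applying C = C₀e^(−kt): 25.10 × 0.2453 = 6.157 µg/L.
At the second outfall, C = (0.5477·6.157 + 0.07370·172.0) / (0.5477 + 0.07370) = 25.83 µg/L.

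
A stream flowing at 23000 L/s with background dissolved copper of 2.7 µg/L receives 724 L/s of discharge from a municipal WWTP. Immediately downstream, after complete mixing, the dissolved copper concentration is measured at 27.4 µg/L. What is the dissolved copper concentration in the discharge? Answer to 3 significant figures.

812 µg/L

Mass balance: 23000·2.700 + 724.0·Cₑ = 23720·27.40
→ Cₑ = (23720·27.40 − 23000·2.700) / 724.0 = 812.1 µg/L.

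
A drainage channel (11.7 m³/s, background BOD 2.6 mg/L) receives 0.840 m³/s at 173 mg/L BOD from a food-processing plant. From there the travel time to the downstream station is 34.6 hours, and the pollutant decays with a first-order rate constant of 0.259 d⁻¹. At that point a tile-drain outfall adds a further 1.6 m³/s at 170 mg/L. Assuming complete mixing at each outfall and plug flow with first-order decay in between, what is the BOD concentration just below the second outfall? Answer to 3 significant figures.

27.8 mg/L

After mixing, C = (11.70·2.600 + 0.8400·173.0) / 12.54 = 175.7/12.54 = 14.01 mg/L; combined flow 12.54 m³/s.
After decay, C = 14.01 × e^(−kt) = 14.01 × 0.6884 = 9.647 mg/L.
At the second outfall, C = (12.54·9.647 + 1.600·170.0) / (12.54 + 1.600) = 27.79 mg/L.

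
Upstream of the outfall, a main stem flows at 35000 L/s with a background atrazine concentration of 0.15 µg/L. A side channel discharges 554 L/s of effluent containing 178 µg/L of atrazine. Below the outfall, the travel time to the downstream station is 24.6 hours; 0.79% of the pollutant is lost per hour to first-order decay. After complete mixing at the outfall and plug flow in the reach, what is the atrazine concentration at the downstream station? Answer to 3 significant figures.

Conservation of mass: C = (35000·0.1500 + 554.0·178.0) / 35550 = 103900/35550 = 2.921 µg/L.
0.79%/h lost → k = −ln(1 − 0.0079) = 0.007931 h⁻¹.
First-order decay: C = 2.921·exp(−k·t) = 2.921·0.8227 = 2.403 µg/L.

2.40 µg/L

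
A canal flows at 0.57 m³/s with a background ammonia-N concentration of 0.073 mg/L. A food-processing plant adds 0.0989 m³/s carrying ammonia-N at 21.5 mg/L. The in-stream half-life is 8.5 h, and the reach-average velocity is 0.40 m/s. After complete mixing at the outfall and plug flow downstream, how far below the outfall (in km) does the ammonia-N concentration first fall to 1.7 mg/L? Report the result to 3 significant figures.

Mass balance: C = (0.5700·0.07300 + 0.09890·21.50) / 0.6689 = 2.168/0.6689 = 3.241 mg/L.
Half-life 8.5 h → k = ln 2 / 8.5 = 0.08155 h⁻¹ = 1.957 d⁻¹.
Set 3.241·exp(−k·t) = 1.7 → t = ln(3.241/1.7)/k = 28490 s = 7.913 h.
Distance = v·t = 0.40·28490 = 11390 m = 11.39 km.

11.4 km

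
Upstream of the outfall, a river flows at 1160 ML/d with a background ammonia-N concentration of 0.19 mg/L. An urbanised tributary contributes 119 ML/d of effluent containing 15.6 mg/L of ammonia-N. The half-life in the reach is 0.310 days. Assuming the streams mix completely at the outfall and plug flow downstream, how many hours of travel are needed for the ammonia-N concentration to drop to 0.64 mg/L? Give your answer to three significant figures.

Mixed concentration C = ΣQC/ΣQ = (1160·0.1900 + 119.0·15.60) / 1279 = 2077/1279 = 1.624 mg/L.
Half-life 0.310 d → k = ln 2 / 0.310 = 2.236 d⁻¹.
1.624·exp(−k·t) = 0.64 → t = ln(1.624/0.64)/k = 35980 s = 9.993 h.

9.99 h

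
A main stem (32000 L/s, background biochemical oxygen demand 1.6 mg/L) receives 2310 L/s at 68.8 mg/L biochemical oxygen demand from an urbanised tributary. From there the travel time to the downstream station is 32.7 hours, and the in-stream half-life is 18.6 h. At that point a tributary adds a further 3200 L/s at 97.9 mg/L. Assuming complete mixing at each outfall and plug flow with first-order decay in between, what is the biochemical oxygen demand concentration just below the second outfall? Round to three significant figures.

10.0 mg/L

Mixed concentration C = ΣQC/ΣQ = (32000·1.600 + 2310·68.80) / 34310 = 210100/34310 = 6.124 mg/L; combined flow 34310 L/s.
Half-life 18.6 h → k = ln 2 / 18.6 = 0.03727 h⁻¹ = 0.8944 d⁻¹.
Applying C = C₀e^(−kt): 6.124 × 0.2956 = 1.811 mg/L.
At the second outfall, C = (34310·1.811 + 3200·97.90) / (34310 + 3200) = 10.01 mg/L.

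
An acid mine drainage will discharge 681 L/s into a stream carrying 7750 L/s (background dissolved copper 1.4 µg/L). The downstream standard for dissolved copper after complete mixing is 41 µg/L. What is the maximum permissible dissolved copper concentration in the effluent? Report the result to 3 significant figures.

492 µg/L

At the limit, (Qr·Cr + Qe·Cₑ)/(Qr + Qe) = 41:
Cₑ = (8431·41 − 7750·1.400) / 681.0 = 491.7 µg/L.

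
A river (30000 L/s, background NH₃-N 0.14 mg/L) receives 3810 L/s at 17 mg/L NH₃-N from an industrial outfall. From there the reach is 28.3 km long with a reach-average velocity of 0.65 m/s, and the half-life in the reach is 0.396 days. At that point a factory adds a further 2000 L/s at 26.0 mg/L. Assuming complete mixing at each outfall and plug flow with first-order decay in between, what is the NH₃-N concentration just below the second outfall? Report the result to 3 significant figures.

2.25 mg/L

Mass balance: C = (30000·0.1400 + 3810·17.00) / 33810 = 68970/33810 = 2.040 mg/L; combined flow 33810 L/s.
Travel time t = 28.3·1000 / 0.65 = 43540 s = 12.09 h.
Half-life 0.396 d → k = ln 2 / 0.396 = 1.750 d⁻¹.
Decay over the reach: 2.040·exp(−kt) = 2.040·0.4139 = 0.8444 mg/L.
Second outfall: C = (33810·0.8444 + 2000·26.00)/35810 = 2.249 mg/L.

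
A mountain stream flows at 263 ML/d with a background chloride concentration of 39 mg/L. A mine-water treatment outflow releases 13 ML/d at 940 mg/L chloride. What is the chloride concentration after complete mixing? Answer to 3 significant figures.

After mixing, C = (263.0·39.00 + 13.00·940.0) / 276.0 = 22480/276.0 = 81.44 mg/L.

81.4 mg/L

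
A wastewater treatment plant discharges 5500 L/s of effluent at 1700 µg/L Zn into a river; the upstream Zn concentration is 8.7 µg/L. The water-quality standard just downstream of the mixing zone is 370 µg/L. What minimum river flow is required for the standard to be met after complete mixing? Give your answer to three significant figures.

Set C_mix = 370: (Q·8.700 + 5500·1700) / (Q + 5500) = 370
→ Q = 5500·(1700 − 370)/(370 − 8.700) = 20250 L/s.

20200 L/s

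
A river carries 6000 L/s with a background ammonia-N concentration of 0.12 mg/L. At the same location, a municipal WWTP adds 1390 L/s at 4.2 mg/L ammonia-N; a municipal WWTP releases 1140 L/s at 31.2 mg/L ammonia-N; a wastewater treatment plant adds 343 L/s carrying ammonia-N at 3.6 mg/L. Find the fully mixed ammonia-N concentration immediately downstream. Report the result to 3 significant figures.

4.89 mg/L

After mixing, C = (6000·0.1200 + 1390·4.200 + 1140·31.20 + 343.0·3.600) / 8873 = 43360/8873 = 4.887 mg/L.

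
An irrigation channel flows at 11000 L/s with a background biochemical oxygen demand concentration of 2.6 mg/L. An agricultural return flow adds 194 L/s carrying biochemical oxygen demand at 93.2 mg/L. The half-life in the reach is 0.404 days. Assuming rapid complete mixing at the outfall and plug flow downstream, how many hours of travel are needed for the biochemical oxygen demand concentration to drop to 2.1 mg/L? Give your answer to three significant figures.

9.60 h

Flow-weighted average: C = (11000·2.600 + 194.0·93.20) / 11190 = 46680/11190 = 4.170 mg/L.
Half-life 0.404 d → k = ln 2 / 0.404 = 1.716 d⁻¹.
4.170·exp(−k·t) = 2.1 → t = ln(4.170/2.1)/k = 34550 s = 9.596 h.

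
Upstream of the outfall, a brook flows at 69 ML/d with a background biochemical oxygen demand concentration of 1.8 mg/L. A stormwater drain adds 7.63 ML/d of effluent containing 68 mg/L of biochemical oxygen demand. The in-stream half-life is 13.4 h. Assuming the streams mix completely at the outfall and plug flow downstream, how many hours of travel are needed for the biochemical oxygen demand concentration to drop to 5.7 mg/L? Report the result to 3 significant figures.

After mixing, C = (69.00·1.800 + 7.630·68.00) / 76.63 = 643.0/76.63 = 8.391 mg/L.
Half-life 13.4 h → k = ln 2 / 13.4 = 0.05173 h⁻¹ = 1.241 d⁻¹.
8.391·exp(−k·t) = 5.7 → t = ln(8.391/5.7)/k = 26920 s = 7.477 h.

7.48 h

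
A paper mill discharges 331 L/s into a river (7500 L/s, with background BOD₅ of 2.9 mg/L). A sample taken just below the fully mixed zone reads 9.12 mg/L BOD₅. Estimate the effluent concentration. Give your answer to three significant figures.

150 mg/L

Mass balance: 7500·2.900 + 331.0·Cₑ = 7831·9.120
→ Cₑ = (7831·9.120 − 7500·2.900) / 331.0 = 150.1 mg/L.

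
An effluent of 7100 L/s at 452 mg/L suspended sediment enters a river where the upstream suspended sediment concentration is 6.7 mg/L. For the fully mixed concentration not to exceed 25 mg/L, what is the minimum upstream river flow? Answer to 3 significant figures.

Set C_mix = 25: (Q·6.700 + 7100·452.0) / (Q + 7100) = 25
→ Q = 7100·(452.0 − 25)/(25 − 6.700) = 165700 L/s.

166000 L/s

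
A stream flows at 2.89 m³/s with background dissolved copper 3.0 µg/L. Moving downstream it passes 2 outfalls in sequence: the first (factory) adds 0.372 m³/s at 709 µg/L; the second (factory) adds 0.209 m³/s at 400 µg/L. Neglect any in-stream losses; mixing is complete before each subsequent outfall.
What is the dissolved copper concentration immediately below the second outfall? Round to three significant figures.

Below outfall 1: Q → 3.262 m³/s, C = (2.890·3.000 + 0.3720·709.0)/3.262 = 83.51 µg/L.
Below outfall 2: Q → 3.471 m³/s, C = (3.262·83.51 + 0.2090·400.0)/3.471 = 102.6 µg/L.

103 µg/L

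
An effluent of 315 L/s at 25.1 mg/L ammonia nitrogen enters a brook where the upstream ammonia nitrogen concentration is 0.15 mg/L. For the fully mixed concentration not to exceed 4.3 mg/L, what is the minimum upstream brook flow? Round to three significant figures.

1580 L/s

Set C_mix = 4.3: (Q·0.1500 + 315.0·25.10) / (Q + 315.0) = 4.3
→ Q = 315.0·(25.10 − 4.3)/(4.3 − 0.1500) = 1579 L/s.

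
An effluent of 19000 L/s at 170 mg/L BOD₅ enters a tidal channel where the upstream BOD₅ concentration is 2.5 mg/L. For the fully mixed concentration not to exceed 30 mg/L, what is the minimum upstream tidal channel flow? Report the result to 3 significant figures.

Set C_mix = 30: (Q·2.500 + 19000·170.0) / (Q + 19000) = 30
→ Q = 19000·(170.0 − 30)/(30 − 2.500) = 96730 L/s.

96700 L/s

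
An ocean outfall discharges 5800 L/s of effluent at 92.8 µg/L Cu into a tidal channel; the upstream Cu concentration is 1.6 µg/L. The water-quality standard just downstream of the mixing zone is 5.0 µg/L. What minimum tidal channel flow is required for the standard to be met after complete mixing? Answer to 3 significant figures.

Set C_mix = 5.0: (Q·1.600 + 5800·92.80) / (Q + 5800) = 5.0
→ Q = 5800·(92.80 − 5.0)/(5.0 − 1.600) = 149800 L/s.

150000 L/s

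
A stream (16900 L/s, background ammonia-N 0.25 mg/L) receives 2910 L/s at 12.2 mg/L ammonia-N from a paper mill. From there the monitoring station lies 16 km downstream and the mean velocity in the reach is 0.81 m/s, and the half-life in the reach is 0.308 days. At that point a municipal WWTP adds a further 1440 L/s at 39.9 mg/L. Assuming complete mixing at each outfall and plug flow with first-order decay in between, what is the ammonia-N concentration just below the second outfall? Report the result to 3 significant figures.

After mixing, C = (16900·0.2500 + 2910·12.20) / 19810 = 39730/19810 = 2.005 mg/L; combined flow 19810 L/s.
Travel time t = 16·1000 / 0.81 = 19750 s = 5.487 h.
Half-life 0.308 d → k = ln 2 / 0.308 = 2.250 d⁻¹.
Applying C = C₀e^(−kt): 2.005 × 0.5978 = 1.199 mg/L.
Second outfall: C = (19810·1.199 + 1440·39.90)/21250 = 3.821 mg/L.

3.82 mg/L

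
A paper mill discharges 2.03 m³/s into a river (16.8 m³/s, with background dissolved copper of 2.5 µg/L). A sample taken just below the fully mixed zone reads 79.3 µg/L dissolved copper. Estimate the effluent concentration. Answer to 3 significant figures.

Mass balance: 16.80·2.500 + 2.030·Cₑ = 18.83·79.30
→ Cₑ = (18.83·79.30 − 16.80·2.500) / 2.030 = 714.9 µg/L.

715 µg/L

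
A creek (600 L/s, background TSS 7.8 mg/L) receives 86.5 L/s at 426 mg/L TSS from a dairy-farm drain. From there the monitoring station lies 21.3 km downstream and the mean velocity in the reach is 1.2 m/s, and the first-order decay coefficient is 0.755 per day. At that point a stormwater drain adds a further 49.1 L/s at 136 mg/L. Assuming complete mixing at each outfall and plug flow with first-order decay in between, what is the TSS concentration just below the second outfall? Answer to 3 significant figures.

57.4 mg/L

After mixing, C = (600.0·7.800 + 86.50·426.0) / 686.5 = 41530/686.5 = 60.49 mg/L; combined flow 686.5 L/s.
Travel time t = 21.3·1000 / 1.2 = 17750 s = 4.931 h.
After decay, C = 60.49 × e^(−kt) = 60.49 × 0.8563 = 51.80 mg/L.
Second outfall: C = (686.5·51.80 + 49.10·136.0)/735.6 = 57.42 mg/L.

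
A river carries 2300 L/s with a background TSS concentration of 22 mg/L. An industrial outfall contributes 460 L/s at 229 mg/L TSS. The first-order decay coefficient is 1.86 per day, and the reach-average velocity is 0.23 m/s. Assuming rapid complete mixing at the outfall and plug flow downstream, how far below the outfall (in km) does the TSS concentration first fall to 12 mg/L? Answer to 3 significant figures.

Conservation of mass: C = (2300·22.00 + 460.0·229.0) / 2760 = 155900/2760 = 56.50 mg/L.
Set 56.50·exp(−k·t) = 12 → t = ln(56.50/12)/k = 71970 s = 19.99 h.
Distance = v·t = 0.23·71970 = 16550 m = 16.55 km.

16.6 km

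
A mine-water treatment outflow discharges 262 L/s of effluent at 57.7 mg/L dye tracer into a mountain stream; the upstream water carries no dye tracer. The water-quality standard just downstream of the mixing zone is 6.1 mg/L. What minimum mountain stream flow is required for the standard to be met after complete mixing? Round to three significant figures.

2220 L/s

Set C_mix = 6.1: (Q·0 + 262.0·57.70) / (Q + 262.0) = 6.1
→ Q = 262.0·(57.70 − 6.1)/(6.1 − 0) = 2216 L/s.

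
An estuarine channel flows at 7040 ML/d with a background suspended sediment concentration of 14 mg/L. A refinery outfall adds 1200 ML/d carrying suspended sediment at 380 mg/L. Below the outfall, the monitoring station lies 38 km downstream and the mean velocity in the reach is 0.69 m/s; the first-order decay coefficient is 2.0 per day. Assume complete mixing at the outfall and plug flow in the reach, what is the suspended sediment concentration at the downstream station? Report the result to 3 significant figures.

18.8 mg/L

Conservation of mass: C = (7040·14.00 + 1200·380.0) / 8240 = 554600/8240 = 67.30 mg/L.
Travel time t = 38·1000 / 0.69 = 55070 s = 15.30 h.
After decay, C = 67.30 × e^(−kt) = 67.30 × 0.2795 = 18.81 mg/L.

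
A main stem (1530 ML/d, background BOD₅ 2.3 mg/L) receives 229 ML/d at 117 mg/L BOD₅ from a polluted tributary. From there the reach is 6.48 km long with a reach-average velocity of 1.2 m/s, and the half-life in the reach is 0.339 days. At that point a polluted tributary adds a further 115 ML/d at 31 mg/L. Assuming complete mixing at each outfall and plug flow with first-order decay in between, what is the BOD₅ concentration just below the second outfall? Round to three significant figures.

Mixed concentration C = ΣQC/ΣQ = (1530·2.300 + 229.0·117.0) / 1759 = 30310/1759 = 17.23 mg/L; combined flow 1759 ML/d.
Travel time t = 6.48·1000 / 1.2 = 5400 s = 1.500 h.
Half-life 0.339 d → k = ln 2 / 0.339 = 2.045 d⁻¹.
Decay over the reach: 17.23·exp(−kt) = 17.23·0.8800 = 15.17 mg/L.
At the second outfall, C = (1759·15.17 + 115.0·31.00) / (1759 + 115.0) = 16.14 mg/L.

16.1 mg/L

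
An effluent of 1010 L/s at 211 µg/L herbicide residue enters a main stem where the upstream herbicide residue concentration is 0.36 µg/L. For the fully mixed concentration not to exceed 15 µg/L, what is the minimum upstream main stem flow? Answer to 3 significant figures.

Set C_mix = 15: (Q·0.3600 + 1010·211.0) / (Q + 1010) = 15
→ Q = 1010·(211.0 − 15)/(15 − 0.3600) = 13520 L/s.

13500 L/s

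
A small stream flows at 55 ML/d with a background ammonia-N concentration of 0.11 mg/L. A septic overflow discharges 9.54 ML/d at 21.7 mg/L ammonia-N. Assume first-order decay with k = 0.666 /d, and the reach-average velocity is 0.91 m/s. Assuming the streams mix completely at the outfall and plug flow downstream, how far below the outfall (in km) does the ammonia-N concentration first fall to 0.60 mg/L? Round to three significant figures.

Mixed concentration C = ΣQC/ΣQ = (55.00·0.1100 + 9.540·21.70) / 64.54 = 213.1/64.54 = 3.301 mg/L.
Set 3.301·exp(−k·t) = 0.60 → t = ln(3.301/0.60)/k = 221200 s = 61.45 h.
Distance = v·t = 0.91·221200 = 201300 m = 201.3 km.

201 km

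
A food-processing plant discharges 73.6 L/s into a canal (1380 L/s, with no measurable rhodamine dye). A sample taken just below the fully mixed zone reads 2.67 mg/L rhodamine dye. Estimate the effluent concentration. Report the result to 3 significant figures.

Mass balance: 1380·0 + 73.60·Cₑ = 1454·2.670
→ Cₑ = (1454·2.670 − 1380·0) / 73.60 = 52.73 mg/L.

52.7 mg/L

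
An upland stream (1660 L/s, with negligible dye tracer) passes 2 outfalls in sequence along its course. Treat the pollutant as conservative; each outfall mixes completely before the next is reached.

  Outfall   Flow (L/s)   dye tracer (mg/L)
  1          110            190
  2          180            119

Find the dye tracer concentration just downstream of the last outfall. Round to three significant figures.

21.7 mg/L

Below outfall 1: Q → 1770 L/s, C = (1660·0 + 110.0·190.0)/1770 = 11.81 mg/L.
Below outfall 2: Q → 1950 L/s, C = (1770·11.81 + 180.0·119.0)/1950 = 21.70 mg/L.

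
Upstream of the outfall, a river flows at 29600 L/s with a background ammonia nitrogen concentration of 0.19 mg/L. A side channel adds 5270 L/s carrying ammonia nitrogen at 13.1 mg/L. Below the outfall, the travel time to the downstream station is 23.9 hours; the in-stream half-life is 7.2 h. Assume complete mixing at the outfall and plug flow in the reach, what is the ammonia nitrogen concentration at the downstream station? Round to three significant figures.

0.214 mg/L

Flow-weighted average: C = (29600·0.1900 + 5270·13.10) / 34870 = 74660/34870 = 2.141 mg/L.
Half-life 7.2 h → k = ln 2 / 7.2 = 0.09627 h⁻¹ = 2.310 d⁻¹.
Applying C = C₀e^(−kt): 2.141 × 0.1002 = 0.2145 mg/L.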